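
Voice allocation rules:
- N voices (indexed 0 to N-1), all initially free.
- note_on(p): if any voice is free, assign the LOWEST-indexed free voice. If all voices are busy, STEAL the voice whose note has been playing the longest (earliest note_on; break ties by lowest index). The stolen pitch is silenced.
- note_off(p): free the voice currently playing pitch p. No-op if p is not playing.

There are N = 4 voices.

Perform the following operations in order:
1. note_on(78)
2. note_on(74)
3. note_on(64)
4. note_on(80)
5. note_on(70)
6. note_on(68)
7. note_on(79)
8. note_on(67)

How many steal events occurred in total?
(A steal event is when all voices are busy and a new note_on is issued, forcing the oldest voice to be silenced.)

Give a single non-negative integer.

Answer: 4

Derivation:
Op 1: note_on(78): voice 0 is free -> assigned | voices=[78 - - -]
Op 2: note_on(74): voice 1 is free -> assigned | voices=[78 74 - -]
Op 3: note_on(64): voice 2 is free -> assigned | voices=[78 74 64 -]
Op 4: note_on(80): voice 3 is free -> assigned | voices=[78 74 64 80]
Op 5: note_on(70): all voices busy, STEAL voice 0 (pitch 78, oldest) -> assign | voices=[70 74 64 80]
Op 6: note_on(68): all voices busy, STEAL voice 1 (pitch 74, oldest) -> assign | voices=[70 68 64 80]
Op 7: note_on(79): all voices busy, STEAL voice 2 (pitch 64, oldest) -> assign | voices=[70 68 79 80]
Op 8: note_on(67): all voices busy, STEAL voice 3 (pitch 80, oldest) -> assign | voices=[70 68 79 67]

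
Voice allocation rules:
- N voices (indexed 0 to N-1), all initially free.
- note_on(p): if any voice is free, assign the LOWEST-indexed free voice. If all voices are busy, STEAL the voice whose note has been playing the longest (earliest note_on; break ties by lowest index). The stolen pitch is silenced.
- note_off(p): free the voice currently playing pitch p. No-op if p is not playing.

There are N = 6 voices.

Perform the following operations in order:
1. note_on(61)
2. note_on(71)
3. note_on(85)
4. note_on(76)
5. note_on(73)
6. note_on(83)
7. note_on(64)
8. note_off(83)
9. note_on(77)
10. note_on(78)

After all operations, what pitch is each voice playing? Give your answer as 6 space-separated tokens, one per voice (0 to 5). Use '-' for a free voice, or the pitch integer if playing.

Answer: 64 78 85 76 73 77

Derivation:
Op 1: note_on(61): voice 0 is free -> assigned | voices=[61 - - - - -]
Op 2: note_on(71): voice 1 is free -> assigned | voices=[61 71 - - - -]
Op 3: note_on(85): voice 2 is free -> assigned | voices=[61 71 85 - - -]
Op 4: note_on(76): voice 3 is free -> assigned | voices=[61 71 85 76 - -]
Op 5: note_on(73): voice 4 is free -> assigned | voices=[61 71 85 76 73 -]
Op 6: note_on(83): voice 5 is free -> assigned | voices=[61 71 85 76 73 83]
Op 7: note_on(64): all voices busy, STEAL voice 0 (pitch 61, oldest) -> assign | voices=[64 71 85 76 73 83]
Op 8: note_off(83): free voice 5 | voices=[64 71 85 76 73 -]
Op 9: note_on(77): voice 5 is free -> assigned | voices=[64 71 85 76 73 77]
Op 10: note_on(78): all voices busy, STEAL voice 1 (pitch 71, oldest) -> assign | voices=[64 78 85 76 73 77]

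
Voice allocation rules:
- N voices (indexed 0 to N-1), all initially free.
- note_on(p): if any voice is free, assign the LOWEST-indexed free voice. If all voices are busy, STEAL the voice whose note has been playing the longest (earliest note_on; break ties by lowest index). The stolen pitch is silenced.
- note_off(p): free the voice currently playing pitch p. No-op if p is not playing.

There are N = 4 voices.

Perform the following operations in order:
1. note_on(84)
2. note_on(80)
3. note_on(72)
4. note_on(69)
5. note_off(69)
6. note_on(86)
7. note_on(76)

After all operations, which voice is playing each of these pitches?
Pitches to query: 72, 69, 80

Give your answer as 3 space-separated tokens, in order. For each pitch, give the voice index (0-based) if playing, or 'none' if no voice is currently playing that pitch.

Op 1: note_on(84): voice 0 is free -> assigned | voices=[84 - - -]
Op 2: note_on(80): voice 1 is free -> assigned | voices=[84 80 - -]
Op 3: note_on(72): voice 2 is free -> assigned | voices=[84 80 72 -]
Op 4: note_on(69): voice 3 is free -> assigned | voices=[84 80 72 69]
Op 5: note_off(69): free voice 3 | voices=[84 80 72 -]
Op 6: note_on(86): voice 3 is free -> assigned | voices=[84 80 72 86]
Op 7: note_on(76): all voices busy, STEAL voice 0 (pitch 84, oldest) -> assign | voices=[76 80 72 86]

Answer: 2 none 1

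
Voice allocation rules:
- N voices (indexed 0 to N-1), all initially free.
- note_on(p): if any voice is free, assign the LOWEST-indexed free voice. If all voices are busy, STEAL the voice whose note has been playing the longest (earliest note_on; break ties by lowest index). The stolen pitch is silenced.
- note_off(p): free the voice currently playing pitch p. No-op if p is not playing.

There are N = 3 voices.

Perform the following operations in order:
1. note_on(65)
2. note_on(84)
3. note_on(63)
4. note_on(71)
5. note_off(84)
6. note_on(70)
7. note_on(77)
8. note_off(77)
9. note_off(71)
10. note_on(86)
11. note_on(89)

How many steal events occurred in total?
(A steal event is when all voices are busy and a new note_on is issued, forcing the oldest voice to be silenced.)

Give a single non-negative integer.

Answer: 2

Derivation:
Op 1: note_on(65): voice 0 is free -> assigned | voices=[65 - -]
Op 2: note_on(84): voice 1 is free -> assigned | voices=[65 84 -]
Op 3: note_on(63): voice 2 is free -> assigned | voices=[65 84 63]
Op 4: note_on(71): all voices busy, STEAL voice 0 (pitch 65, oldest) -> assign | voices=[71 84 63]
Op 5: note_off(84): free voice 1 | voices=[71 - 63]
Op 6: note_on(70): voice 1 is free -> assigned | voices=[71 70 63]
Op 7: note_on(77): all voices busy, STEAL voice 2 (pitch 63, oldest) -> assign | voices=[71 70 77]
Op 8: note_off(77): free voice 2 | voices=[71 70 -]
Op 9: note_off(71): free voice 0 | voices=[- 70 -]
Op 10: note_on(86): voice 0 is free -> assigned | voices=[86 70 -]
Op 11: note_on(89): voice 2 is free -> assigned | voices=[86 70 89]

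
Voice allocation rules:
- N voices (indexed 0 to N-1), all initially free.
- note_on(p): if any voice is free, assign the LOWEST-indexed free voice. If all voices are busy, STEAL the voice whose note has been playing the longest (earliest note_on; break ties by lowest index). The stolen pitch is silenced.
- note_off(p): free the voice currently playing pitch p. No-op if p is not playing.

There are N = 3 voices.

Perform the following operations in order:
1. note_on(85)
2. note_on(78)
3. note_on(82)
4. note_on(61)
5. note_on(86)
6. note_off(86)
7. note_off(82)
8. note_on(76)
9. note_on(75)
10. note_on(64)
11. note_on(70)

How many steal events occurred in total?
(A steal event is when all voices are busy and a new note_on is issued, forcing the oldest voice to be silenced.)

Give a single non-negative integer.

Op 1: note_on(85): voice 0 is free -> assigned | voices=[85 - -]
Op 2: note_on(78): voice 1 is free -> assigned | voices=[85 78 -]
Op 3: note_on(82): voice 2 is free -> assigned | voices=[85 78 82]
Op 4: note_on(61): all voices busy, STEAL voice 0 (pitch 85, oldest) -> assign | voices=[61 78 82]
Op 5: note_on(86): all voices busy, STEAL voice 1 (pitch 78, oldest) -> assign | voices=[61 86 82]
Op 6: note_off(86): free voice 1 | voices=[61 - 82]
Op 7: note_off(82): free voice 2 | voices=[61 - -]
Op 8: note_on(76): voice 1 is free -> assigned | voices=[61 76 -]
Op 9: note_on(75): voice 2 is free -> assigned | voices=[61 76 75]
Op 10: note_on(64): all voices busy, STEAL voice 0 (pitch 61, oldest) -> assign | voices=[64 76 75]
Op 11: note_on(70): all voices busy, STEAL voice 1 (pitch 76, oldest) -> assign | voices=[64 70 75]

Answer: 4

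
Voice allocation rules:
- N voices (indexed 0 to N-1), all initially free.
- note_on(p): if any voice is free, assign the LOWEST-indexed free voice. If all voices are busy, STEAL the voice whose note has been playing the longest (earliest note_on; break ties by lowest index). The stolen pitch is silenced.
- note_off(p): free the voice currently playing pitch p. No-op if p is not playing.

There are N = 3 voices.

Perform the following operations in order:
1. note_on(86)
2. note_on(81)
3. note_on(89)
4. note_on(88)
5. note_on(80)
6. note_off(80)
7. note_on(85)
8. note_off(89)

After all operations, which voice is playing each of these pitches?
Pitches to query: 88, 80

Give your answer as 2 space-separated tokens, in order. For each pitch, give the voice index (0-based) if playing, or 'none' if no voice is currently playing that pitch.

Op 1: note_on(86): voice 0 is free -> assigned | voices=[86 - -]
Op 2: note_on(81): voice 1 is free -> assigned | voices=[86 81 -]
Op 3: note_on(89): voice 2 is free -> assigned | voices=[86 81 89]
Op 4: note_on(88): all voices busy, STEAL voice 0 (pitch 86, oldest) -> assign | voices=[88 81 89]
Op 5: note_on(80): all voices busy, STEAL voice 1 (pitch 81, oldest) -> assign | voices=[88 80 89]
Op 6: note_off(80): free voice 1 | voices=[88 - 89]
Op 7: note_on(85): voice 1 is free -> assigned | voices=[88 85 89]
Op 8: note_off(89): free voice 2 | voices=[88 85 -]

Answer: 0 none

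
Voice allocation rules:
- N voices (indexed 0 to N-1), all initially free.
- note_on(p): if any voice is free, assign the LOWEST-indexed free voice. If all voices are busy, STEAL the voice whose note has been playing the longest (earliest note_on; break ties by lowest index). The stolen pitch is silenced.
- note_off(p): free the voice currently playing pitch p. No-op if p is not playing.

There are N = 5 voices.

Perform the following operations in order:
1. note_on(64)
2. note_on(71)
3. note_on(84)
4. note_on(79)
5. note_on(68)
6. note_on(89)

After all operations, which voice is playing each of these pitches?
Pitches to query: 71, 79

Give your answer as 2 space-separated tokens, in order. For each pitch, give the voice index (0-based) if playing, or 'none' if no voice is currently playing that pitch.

Answer: 1 3

Derivation:
Op 1: note_on(64): voice 0 is free -> assigned | voices=[64 - - - -]
Op 2: note_on(71): voice 1 is free -> assigned | voices=[64 71 - - -]
Op 3: note_on(84): voice 2 is free -> assigned | voices=[64 71 84 - -]
Op 4: note_on(79): voice 3 is free -> assigned | voices=[64 71 84 79 -]
Op 5: note_on(68): voice 4 is free -> assigned | voices=[64 71 84 79 68]
Op 6: note_on(89): all voices busy, STEAL voice 0 (pitch 64, oldest) -> assign | voices=[89 71 84 79 68]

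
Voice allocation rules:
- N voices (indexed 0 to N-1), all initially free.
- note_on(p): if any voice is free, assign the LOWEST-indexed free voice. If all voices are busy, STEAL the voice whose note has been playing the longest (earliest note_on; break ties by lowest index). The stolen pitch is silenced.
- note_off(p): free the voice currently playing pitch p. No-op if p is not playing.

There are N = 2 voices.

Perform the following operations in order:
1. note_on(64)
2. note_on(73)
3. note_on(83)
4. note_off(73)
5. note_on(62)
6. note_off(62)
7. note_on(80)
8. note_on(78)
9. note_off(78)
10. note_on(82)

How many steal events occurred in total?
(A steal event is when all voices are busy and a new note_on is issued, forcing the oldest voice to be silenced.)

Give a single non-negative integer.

Op 1: note_on(64): voice 0 is free -> assigned | voices=[64 -]
Op 2: note_on(73): voice 1 is free -> assigned | voices=[64 73]
Op 3: note_on(83): all voices busy, STEAL voice 0 (pitch 64, oldest) -> assign | voices=[83 73]
Op 4: note_off(73): free voice 1 | voices=[83 -]
Op 5: note_on(62): voice 1 is free -> assigned | voices=[83 62]
Op 6: note_off(62): free voice 1 | voices=[83 -]
Op 7: note_on(80): voice 1 is free -> assigned | voices=[83 80]
Op 8: note_on(78): all voices busy, STEAL voice 0 (pitch 83, oldest) -> assign | voices=[78 80]
Op 9: note_off(78): free voice 0 | voices=[- 80]
Op 10: note_on(82): voice 0 is free -> assigned | voices=[82 80]

Answer: 2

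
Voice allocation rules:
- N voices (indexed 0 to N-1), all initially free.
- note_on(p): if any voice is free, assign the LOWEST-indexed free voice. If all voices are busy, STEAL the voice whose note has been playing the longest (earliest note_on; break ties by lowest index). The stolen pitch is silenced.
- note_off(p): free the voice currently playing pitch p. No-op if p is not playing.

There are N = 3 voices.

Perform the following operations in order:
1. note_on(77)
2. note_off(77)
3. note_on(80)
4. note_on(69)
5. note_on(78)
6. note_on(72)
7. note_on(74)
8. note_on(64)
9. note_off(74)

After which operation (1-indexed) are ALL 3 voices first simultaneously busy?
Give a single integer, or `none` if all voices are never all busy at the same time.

Op 1: note_on(77): voice 0 is free -> assigned | voices=[77 - -]
Op 2: note_off(77): free voice 0 | voices=[- - -]
Op 3: note_on(80): voice 0 is free -> assigned | voices=[80 - -]
Op 4: note_on(69): voice 1 is free -> assigned | voices=[80 69 -]
Op 5: note_on(78): voice 2 is free -> assigned | voices=[80 69 78]
Op 6: note_on(72): all voices busy, STEAL voice 0 (pitch 80, oldest) -> assign | voices=[72 69 78]
Op 7: note_on(74): all voices busy, STEAL voice 1 (pitch 69, oldest) -> assign | voices=[72 74 78]
Op 8: note_on(64): all voices busy, STEAL voice 2 (pitch 78, oldest) -> assign | voices=[72 74 64]
Op 9: note_off(74): free voice 1 | voices=[72 - 64]

Answer: 5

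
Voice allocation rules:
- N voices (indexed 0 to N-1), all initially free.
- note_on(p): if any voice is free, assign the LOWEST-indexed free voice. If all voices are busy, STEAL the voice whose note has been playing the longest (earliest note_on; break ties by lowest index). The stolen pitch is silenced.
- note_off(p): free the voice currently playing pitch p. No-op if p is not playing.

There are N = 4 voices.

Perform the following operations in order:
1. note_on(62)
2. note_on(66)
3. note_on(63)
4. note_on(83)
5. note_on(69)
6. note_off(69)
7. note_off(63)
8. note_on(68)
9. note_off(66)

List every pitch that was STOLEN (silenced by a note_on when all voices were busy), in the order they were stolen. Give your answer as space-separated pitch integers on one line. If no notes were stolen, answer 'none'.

Answer: 62

Derivation:
Op 1: note_on(62): voice 0 is free -> assigned | voices=[62 - - -]
Op 2: note_on(66): voice 1 is free -> assigned | voices=[62 66 - -]
Op 3: note_on(63): voice 2 is free -> assigned | voices=[62 66 63 -]
Op 4: note_on(83): voice 3 is free -> assigned | voices=[62 66 63 83]
Op 5: note_on(69): all voices busy, STEAL voice 0 (pitch 62, oldest) -> assign | voices=[69 66 63 83]
Op 6: note_off(69): free voice 0 | voices=[- 66 63 83]
Op 7: note_off(63): free voice 2 | voices=[- 66 - 83]
Op 8: note_on(68): voice 0 is free -> assigned | voices=[68 66 - 83]
Op 9: note_off(66): free voice 1 | voices=[68 - - 83]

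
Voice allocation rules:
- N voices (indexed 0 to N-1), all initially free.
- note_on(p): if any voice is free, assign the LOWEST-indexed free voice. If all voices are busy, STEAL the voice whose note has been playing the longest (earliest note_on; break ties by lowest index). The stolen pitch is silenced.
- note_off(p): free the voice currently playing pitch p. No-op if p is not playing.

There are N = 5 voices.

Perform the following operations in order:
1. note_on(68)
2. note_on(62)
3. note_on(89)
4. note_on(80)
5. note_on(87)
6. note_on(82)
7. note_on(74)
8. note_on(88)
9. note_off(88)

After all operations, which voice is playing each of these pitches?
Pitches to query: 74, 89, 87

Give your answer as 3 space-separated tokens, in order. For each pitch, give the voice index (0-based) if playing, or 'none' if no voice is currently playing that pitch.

Op 1: note_on(68): voice 0 is free -> assigned | voices=[68 - - - -]
Op 2: note_on(62): voice 1 is free -> assigned | voices=[68 62 - - -]
Op 3: note_on(89): voice 2 is free -> assigned | voices=[68 62 89 - -]
Op 4: note_on(80): voice 3 is free -> assigned | voices=[68 62 89 80 -]
Op 5: note_on(87): voice 4 is free -> assigned | voices=[68 62 89 80 87]
Op 6: note_on(82): all voices busy, STEAL voice 0 (pitch 68, oldest) -> assign | voices=[82 62 89 80 87]
Op 7: note_on(74): all voices busy, STEAL voice 1 (pitch 62, oldest) -> assign | voices=[82 74 89 80 87]
Op 8: note_on(88): all voices busy, STEAL voice 2 (pitch 89, oldest) -> assign | voices=[82 74 88 80 87]
Op 9: note_off(88): free voice 2 | voices=[82 74 - 80 87]

Answer: 1 none 4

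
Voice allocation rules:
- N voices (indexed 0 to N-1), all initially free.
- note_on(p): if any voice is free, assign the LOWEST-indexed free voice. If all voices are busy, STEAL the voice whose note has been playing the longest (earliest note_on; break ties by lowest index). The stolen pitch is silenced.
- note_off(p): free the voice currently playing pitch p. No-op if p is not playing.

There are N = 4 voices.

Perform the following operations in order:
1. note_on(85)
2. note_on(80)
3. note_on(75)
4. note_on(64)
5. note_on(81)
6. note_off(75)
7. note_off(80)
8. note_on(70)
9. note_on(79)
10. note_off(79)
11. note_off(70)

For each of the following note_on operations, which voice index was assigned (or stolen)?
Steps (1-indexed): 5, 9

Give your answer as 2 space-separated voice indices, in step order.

Answer: 0 2

Derivation:
Op 1: note_on(85): voice 0 is free -> assigned | voices=[85 - - -]
Op 2: note_on(80): voice 1 is free -> assigned | voices=[85 80 - -]
Op 3: note_on(75): voice 2 is free -> assigned | voices=[85 80 75 -]
Op 4: note_on(64): voice 3 is free -> assigned | voices=[85 80 75 64]
Op 5: note_on(81): all voices busy, STEAL voice 0 (pitch 85, oldest) -> assign | voices=[81 80 75 64]
Op 6: note_off(75): free voice 2 | voices=[81 80 - 64]
Op 7: note_off(80): free voice 1 | voices=[81 - - 64]
Op 8: note_on(70): voice 1 is free -> assigned | voices=[81 70 - 64]
Op 9: note_on(79): voice 2 is free -> assigned | voices=[81 70 79 64]
Op 10: note_off(79): free voice 2 | voices=[81 70 - 64]
Op 11: note_off(70): free voice 1 | voices=[81 - - 64]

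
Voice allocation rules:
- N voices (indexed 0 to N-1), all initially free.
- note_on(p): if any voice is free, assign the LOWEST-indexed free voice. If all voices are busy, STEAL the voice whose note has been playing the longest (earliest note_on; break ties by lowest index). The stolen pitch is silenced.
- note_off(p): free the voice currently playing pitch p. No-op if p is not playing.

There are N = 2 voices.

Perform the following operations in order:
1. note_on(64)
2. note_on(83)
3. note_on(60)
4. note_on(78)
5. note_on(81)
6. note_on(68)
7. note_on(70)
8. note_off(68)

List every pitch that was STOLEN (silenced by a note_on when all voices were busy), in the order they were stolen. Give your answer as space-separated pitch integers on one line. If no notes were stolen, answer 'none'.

Op 1: note_on(64): voice 0 is free -> assigned | voices=[64 -]
Op 2: note_on(83): voice 1 is free -> assigned | voices=[64 83]
Op 3: note_on(60): all voices busy, STEAL voice 0 (pitch 64, oldest) -> assign | voices=[60 83]
Op 4: note_on(78): all voices busy, STEAL voice 1 (pitch 83, oldest) -> assign | voices=[60 78]
Op 5: note_on(81): all voices busy, STEAL voice 0 (pitch 60, oldest) -> assign | voices=[81 78]
Op 6: note_on(68): all voices busy, STEAL voice 1 (pitch 78, oldest) -> assign | voices=[81 68]
Op 7: note_on(70): all voices busy, STEAL voice 0 (pitch 81, oldest) -> assign | voices=[70 68]
Op 8: note_off(68): free voice 1 | voices=[70 -]

Answer: 64 83 60 78 81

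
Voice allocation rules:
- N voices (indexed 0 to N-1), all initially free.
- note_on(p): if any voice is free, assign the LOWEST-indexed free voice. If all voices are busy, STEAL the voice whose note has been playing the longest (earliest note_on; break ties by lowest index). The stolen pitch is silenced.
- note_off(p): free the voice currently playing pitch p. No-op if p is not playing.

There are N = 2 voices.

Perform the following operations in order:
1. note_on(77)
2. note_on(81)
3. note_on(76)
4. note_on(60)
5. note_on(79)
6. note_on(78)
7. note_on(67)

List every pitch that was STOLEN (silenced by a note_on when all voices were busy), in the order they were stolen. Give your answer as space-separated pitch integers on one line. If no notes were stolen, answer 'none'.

Op 1: note_on(77): voice 0 is free -> assigned | voices=[77 -]
Op 2: note_on(81): voice 1 is free -> assigned | voices=[77 81]
Op 3: note_on(76): all voices busy, STEAL voice 0 (pitch 77, oldest) -> assign | voices=[76 81]
Op 4: note_on(60): all voices busy, STEAL voice 1 (pitch 81, oldest) -> assign | voices=[76 60]
Op 5: note_on(79): all voices busy, STEAL voice 0 (pitch 76, oldest) -> assign | voices=[79 60]
Op 6: note_on(78): all voices busy, STEAL voice 1 (pitch 60, oldest) -> assign | voices=[79 78]
Op 7: note_on(67): all voices busy, STEAL voice 0 (pitch 79, oldest) -> assign | voices=[67 78]

Answer: 77 81 76 60 79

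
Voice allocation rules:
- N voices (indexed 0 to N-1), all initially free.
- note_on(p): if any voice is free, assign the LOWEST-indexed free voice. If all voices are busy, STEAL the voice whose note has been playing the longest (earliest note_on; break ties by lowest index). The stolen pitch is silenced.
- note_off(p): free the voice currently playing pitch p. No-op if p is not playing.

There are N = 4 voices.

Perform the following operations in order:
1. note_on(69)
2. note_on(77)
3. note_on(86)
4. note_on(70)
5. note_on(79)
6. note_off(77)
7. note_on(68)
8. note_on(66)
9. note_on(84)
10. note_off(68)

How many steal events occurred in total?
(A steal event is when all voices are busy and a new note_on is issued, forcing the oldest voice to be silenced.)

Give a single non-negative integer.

Answer: 3

Derivation:
Op 1: note_on(69): voice 0 is free -> assigned | voices=[69 - - -]
Op 2: note_on(77): voice 1 is free -> assigned | voices=[69 77 - -]
Op 3: note_on(86): voice 2 is free -> assigned | voices=[69 77 86 -]
Op 4: note_on(70): voice 3 is free -> assigned | voices=[69 77 86 70]
Op 5: note_on(79): all voices busy, STEAL voice 0 (pitch 69, oldest) -> assign | voices=[79 77 86 70]
Op 6: note_off(77): free voice 1 | voices=[79 - 86 70]
Op 7: note_on(68): voice 1 is free -> assigned | voices=[79 68 86 70]
Op 8: note_on(66): all voices busy, STEAL voice 2 (pitch 86, oldest) -> assign | voices=[79 68 66 70]
Op 9: note_on(84): all voices busy, STEAL voice 3 (pitch 70, oldest) -> assign | voices=[79 68 66 84]
Op 10: note_off(68): free voice 1 | voices=[79 - 66 84]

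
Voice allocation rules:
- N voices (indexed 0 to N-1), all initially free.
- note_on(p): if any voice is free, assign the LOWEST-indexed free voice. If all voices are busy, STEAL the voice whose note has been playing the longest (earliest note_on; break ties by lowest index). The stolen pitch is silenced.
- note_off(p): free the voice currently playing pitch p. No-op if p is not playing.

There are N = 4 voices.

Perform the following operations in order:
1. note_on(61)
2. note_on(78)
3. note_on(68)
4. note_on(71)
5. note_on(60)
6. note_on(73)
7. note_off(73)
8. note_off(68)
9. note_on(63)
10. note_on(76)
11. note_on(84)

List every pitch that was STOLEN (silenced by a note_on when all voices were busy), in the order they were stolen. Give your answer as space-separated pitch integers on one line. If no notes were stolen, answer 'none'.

Answer: 61 78 71

Derivation:
Op 1: note_on(61): voice 0 is free -> assigned | voices=[61 - - -]
Op 2: note_on(78): voice 1 is free -> assigned | voices=[61 78 - -]
Op 3: note_on(68): voice 2 is free -> assigned | voices=[61 78 68 -]
Op 4: note_on(71): voice 3 is free -> assigned | voices=[61 78 68 71]
Op 5: note_on(60): all voices busy, STEAL voice 0 (pitch 61, oldest) -> assign | voices=[60 78 68 71]
Op 6: note_on(73): all voices busy, STEAL voice 1 (pitch 78, oldest) -> assign | voices=[60 73 68 71]
Op 7: note_off(73): free voice 1 | voices=[60 - 68 71]
Op 8: note_off(68): free voice 2 | voices=[60 - - 71]
Op 9: note_on(63): voice 1 is free -> assigned | voices=[60 63 - 71]
Op 10: note_on(76): voice 2 is free -> assigned | voices=[60 63 76 71]
Op 11: note_on(84): all voices busy, STEAL voice 3 (pitch 71, oldest) -> assign | voices=[60 63 76 84]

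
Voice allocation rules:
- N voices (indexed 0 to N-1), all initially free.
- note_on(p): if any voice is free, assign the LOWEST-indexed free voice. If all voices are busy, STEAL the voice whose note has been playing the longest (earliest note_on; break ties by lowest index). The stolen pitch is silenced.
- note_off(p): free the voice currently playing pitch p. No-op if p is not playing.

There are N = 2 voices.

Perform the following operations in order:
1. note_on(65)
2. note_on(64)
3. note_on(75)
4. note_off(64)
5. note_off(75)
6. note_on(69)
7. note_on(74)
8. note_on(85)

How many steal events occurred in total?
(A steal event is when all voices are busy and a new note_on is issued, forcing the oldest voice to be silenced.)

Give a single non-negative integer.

Op 1: note_on(65): voice 0 is free -> assigned | voices=[65 -]
Op 2: note_on(64): voice 1 is free -> assigned | voices=[65 64]
Op 3: note_on(75): all voices busy, STEAL voice 0 (pitch 65, oldest) -> assign | voices=[75 64]
Op 4: note_off(64): free voice 1 | voices=[75 -]
Op 5: note_off(75): free voice 0 | voices=[- -]
Op 6: note_on(69): voice 0 is free -> assigned | voices=[69 -]
Op 7: note_on(74): voice 1 is free -> assigned | voices=[69 74]
Op 8: note_on(85): all voices busy, STEAL voice 0 (pitch 69, oldest) -> assign | voices=[85 74]

Answer: 2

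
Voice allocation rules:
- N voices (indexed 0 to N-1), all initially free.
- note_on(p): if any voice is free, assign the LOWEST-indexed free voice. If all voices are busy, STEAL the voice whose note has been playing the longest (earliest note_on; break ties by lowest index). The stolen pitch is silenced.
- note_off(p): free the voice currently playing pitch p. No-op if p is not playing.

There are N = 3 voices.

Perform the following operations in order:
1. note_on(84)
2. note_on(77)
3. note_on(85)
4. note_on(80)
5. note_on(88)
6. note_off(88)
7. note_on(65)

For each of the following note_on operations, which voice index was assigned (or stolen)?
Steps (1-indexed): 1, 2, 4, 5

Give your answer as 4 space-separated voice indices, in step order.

Answer: 0 1 0 1

Derivation:
Op 1: note_on(84): voice 0 is free -> assigned | voices=[84 - -]
Op 2: note_on(77): voice 1 is free -> assigned | voices=[84 77 -]
Op 3: note_on(85): voice 2 is free -> assigned | voices=[84 77 85]
Op 4: note_on(80): all voices busy, STEAL voice 0 (pitch 84, oldest) -> assign | voices=[80 77 85]
Op 5: note_on(88): all voices busy, STEAL voice 1 (pitch 77, oldest) -> assign | voices=[80 88 85]
Op 6: note_off(88): free voice 1 | voices=[80 - 85]
Op 7: note_on(65): voice 1 is free -> assigned | voices=[80 65 85]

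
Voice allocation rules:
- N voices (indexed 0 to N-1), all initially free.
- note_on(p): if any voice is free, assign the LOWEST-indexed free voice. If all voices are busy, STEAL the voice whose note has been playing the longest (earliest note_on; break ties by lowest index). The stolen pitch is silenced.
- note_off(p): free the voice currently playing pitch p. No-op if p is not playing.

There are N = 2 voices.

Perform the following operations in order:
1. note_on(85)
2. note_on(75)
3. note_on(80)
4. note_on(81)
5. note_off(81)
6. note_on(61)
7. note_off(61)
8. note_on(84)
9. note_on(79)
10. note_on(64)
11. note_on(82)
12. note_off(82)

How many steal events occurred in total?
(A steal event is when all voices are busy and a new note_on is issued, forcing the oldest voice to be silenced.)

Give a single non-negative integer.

Op 1: note_on(85): voice 0 is free -> assigned | voices=[85 -]
Op 2: note_on(75): voice 1 is free -> assigned | voices=[85 75]
Op 3: note_on(80): all voices busy, STEAL voice 0 (pitch 85, oldest) -> assign | voices=[80 75]
Op 4: note_on(81): all voices busy, STEAL voice 1 (pitch 75, oldest) -> assign | voices=[80 81]
Op 5: note_off(81): free voice 1 | voices=[80 -]
Op 6: note_on(61): voice 1 is free -> assigned | voices=[80 61]
Op 7: note_off(61): free voice 1 | voices=[80 -]
Op 8: note_on(84): voice 1 is free -> assigned | voices=[80 84]
Op 9: note_on(79): all voices busy, STEAL voice 0 (pitch 80, oldest) -> assign | voices=[79 84]
Op 10: note_on(64): all voices busy, STEAL voice 1 (pitch 84, oldest) -> assign | voices=[79 64]
Op 11: note_on(82): all voices busy, STEAL voice 0 (pitch 79, oldest) -> assign | voices=[82 64]
Op 12: note_off(82): free voice 0 | voices=[- 64]

Answer: 5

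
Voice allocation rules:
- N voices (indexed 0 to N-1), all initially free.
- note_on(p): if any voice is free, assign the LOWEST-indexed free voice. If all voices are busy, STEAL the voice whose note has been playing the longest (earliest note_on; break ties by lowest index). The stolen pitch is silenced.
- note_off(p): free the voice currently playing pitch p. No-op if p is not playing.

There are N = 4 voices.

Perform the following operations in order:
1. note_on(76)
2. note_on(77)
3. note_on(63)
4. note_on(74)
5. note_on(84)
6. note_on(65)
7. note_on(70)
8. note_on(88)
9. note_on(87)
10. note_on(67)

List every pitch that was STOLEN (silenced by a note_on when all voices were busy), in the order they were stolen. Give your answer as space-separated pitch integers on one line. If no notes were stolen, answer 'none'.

Op 1: note_on(76): voice 0 is free -> assigned | voices=[76 - - -]
Op 2: note_on(77): voice 1 is free -> assigned | voices=[76 77 - -]
Op 3: note_on(63): voice 2 is free -> assigned | voices=[76 77 63 -]
Op 4: note_on(74): voice 3 is free -> assigned | voices=[76 77 63 74]
Op 5: note_on(84): all voices busy, STEAL voice 0 (pitch 76, oldest) -> assign | voices=[84 77 63 74]
Op 6: note_on(65): all voices busy, STEAL voice 1 (pitch 77, oldest) -> assign | voices=[84 65 63 74]
Op 7: note_on(70): all voices busy, STEAL voice 2 (pitch 63, oldest) -> assign | voices=[84 65 70 74]
Op 8: note_on(88): all voices busy, STEAL voice 3 (pitch 74, oldest) -> assign | voices=[84 65 70 88]
Op 9: note_on(87): all voices busy, STEAL voice 0 (pitch 84, oldest) -> assign | voices=[87 65 70 88]
Op 10: note_on(67): all voices busy, STEAL voice 1 (pitch 65, oldest) -> assign | voices=[87 67 70 88]

Answer: 76 77 63 74 84 65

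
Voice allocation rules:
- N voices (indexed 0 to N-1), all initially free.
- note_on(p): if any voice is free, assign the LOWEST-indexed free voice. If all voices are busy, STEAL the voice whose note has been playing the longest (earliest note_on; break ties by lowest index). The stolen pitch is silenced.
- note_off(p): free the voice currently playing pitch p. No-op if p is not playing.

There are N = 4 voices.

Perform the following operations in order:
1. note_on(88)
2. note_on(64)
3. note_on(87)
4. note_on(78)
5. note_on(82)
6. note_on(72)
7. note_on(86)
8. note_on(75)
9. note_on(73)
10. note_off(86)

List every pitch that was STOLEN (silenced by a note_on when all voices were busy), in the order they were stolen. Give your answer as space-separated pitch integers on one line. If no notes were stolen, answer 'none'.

Answer: 88 64 87 78 82

Derivation:
Op 1: note_on(88): voice 0 is free -> assigned | voices=[88 - - -]
Op 2: note_on(64): voice 1 is free -> assigned | voices=[88 64 - -]
Op 3: note_on(87): voice 2 is free -> assigned | voices=[88 64 87 -]
Op 4: note_on(78): voice 3 is free -> assigned | voices=[88 64 87 78]
Op 5: note_on(82): all voices busy, STEAL voice 0 (pitch 88, oldest) -> assign | voices=[82 64 87 78]
Op 6: note_on(72): all voices busy, STEAL voice 1 (pitch 64, oldest) -> assign | voices=[82 72 87 78]
Op 7: note_on(86): all voices busy, STEAL voice 2 (pitch 87, oldest) -> assign | voices=[82 72 86 78]
Op 8: note_on(75): all voices busy, STEAL voice 3 (pitch 78, oldest) -> assign | voices=[82 72 86 75]
Op 9: note_on(73): all voices busy, STEAL voice 0 (pitch 82, oldest) -> assign | voices=[73 72 86 75]
Op 10: note_off(86): free voice 2 | voices=[73 72 - 75]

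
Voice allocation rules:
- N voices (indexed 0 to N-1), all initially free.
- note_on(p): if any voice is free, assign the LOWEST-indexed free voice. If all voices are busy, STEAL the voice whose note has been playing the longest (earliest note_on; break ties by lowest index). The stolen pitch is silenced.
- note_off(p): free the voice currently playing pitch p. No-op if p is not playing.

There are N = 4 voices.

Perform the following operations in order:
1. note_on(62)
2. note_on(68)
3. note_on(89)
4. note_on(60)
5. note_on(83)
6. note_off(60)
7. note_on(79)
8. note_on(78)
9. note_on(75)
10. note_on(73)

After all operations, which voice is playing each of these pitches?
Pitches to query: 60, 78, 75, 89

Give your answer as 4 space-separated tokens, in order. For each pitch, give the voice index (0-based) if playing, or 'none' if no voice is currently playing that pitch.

Op 1: note_on(62): voice 0 is free -> assigned | voices=[62 - - -]
Op 2: note_on(68): voice 1 is free -> assigned | voices=[62 68 - -]
Op 3: note_on(89): voice 2 is free -> assigned | voices=[62 68 89 -]
Op 4: note_on(60): voice 3 is free -> assigned | voices=[62 68 89 60]
Op 5: note_on(83): all voices busy, STEAL voice 0 (pitch 62, oldest) -> assign | voices=[83 68 89 60]
Op 6: note_off(60): free voice 3 | voices=[83 68 89 -]
Op 7: note_on(79): voice 3 is free -> assigned | voices=[83 68 89 79]
Op 8: note_on(78): all voices busy, STEAL voice 1 (pitch 68, oldest) -> assign | voices=[83 78 89 79]
Op 9: note_on(75): all voices busy, STEAL voice 2 (pitch 89, oldest) -> assign | voices=[83 78 75 79]
Op 10: note_on(73): all voices busy, STEAL voice 0 (pitch 83, oldest) -> assign | voices=[73 78 75 79]

Answer: none 1 2 none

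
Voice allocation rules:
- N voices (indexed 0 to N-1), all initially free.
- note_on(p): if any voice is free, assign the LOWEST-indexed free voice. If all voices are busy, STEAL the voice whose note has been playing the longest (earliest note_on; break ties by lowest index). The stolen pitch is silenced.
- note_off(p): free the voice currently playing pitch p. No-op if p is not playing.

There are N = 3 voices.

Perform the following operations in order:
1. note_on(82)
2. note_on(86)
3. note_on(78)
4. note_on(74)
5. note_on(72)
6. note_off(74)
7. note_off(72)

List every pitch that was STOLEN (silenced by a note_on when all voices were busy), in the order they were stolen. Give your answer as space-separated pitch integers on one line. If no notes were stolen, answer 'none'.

Op 1: note_on(82): voice 0 is free -> assigned | voices=[82 - -]
Op 2: note_on(86): voice 1 is free -> assigned | voices=[82 86 -]
Op 3: note_on(78): voice 2 is free -> assigned | voices=[82 86 78]
Op 4: note_on(74): all voices busy, STEAL voice 0 (pitch 82, oldest) -> assign | voices=[74 86 78]
Op 5: note_on(72): all voices busy, STEAL voice 1 (pitch 86, oldest) -> assign | voices=[74 72 78]
Op 6: note_off(74): free voice 0 | voices=[- 72 78]
Op 7: note_off(72): free voice 1 | voices=[- - 78]

Answer: 82 86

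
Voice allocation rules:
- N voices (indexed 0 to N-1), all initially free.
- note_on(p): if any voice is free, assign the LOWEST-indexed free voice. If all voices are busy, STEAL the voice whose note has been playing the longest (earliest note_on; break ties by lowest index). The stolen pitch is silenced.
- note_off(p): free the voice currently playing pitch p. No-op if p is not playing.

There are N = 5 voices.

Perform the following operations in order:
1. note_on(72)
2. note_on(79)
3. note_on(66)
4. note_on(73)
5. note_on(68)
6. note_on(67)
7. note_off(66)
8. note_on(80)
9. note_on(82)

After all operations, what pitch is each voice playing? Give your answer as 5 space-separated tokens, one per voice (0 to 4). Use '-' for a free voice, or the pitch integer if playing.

Answer: 67 82 80 73 68

Derivation:
Op 1: note_on(72): voice 0 is free -> assigned | voices=[72 - - - -]
Op 2: note_on(79): voice 1 is free -> assigned | voices=[72 79 - - -]
Op 3: note_on(66): voice 2 is free -> assigned | voices=[72 79 66 - -]
Op 4: note_on(73): voice 3 is free -> assigned | voices=[72 79 66 73 -]
Op 5: note_on(68): voice 4 is free -> assigned | voices=[72 79 66 73 68]
Op 6: note_on(67): all voices busy, STEAL voice 0 (pitch 72, oldest) -> assign | voices=[67 79 66 73 68]
Op 7: note_off(66): free voice 2 | voices=[67 79 - 73 68]
Op 8: note_on(80): voice 2 is free -> assigned | voices=[67 79 80 73 68]
Op 9: note_on(82): all voices busy, STEAL voice 1 (pitch 79, oldest) -> assign | voices=[67 82 80 73 68]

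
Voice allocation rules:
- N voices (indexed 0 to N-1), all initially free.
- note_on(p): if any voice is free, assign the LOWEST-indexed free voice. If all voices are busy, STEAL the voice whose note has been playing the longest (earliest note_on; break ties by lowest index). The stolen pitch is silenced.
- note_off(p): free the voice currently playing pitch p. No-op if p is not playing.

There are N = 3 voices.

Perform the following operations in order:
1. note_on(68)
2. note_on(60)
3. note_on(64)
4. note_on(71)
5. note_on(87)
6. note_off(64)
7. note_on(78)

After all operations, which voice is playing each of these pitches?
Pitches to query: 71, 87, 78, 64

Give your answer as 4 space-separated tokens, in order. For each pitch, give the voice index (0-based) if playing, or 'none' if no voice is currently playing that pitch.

Op 1: note_on(68): voice 0 is free -> assigned | voices=[68 - -]
Op 2: note_on(60): voice 1 is free -> assigned | voices=[68 60 -]
Op 3: note_on(64): voice 2 is free -> assigned | voices=[68 60 64]
Op 4: note_on(71): all voices busy, STEAL voice 0 (pitch 68, oldest) -> assign | voices=[71 60 64]
Op 5: note_on(87): all voices busy, STEAL voice 1 (pitch 60, oldest) -> assign | voices=[71 87 64]
Op 6: note_off(64): free voice 2 | voices=[71 87 -]
Op 7: note_on(78): voice 2 is free -> assigned | voices=[71 87 78]

Answer: 0 1 2 none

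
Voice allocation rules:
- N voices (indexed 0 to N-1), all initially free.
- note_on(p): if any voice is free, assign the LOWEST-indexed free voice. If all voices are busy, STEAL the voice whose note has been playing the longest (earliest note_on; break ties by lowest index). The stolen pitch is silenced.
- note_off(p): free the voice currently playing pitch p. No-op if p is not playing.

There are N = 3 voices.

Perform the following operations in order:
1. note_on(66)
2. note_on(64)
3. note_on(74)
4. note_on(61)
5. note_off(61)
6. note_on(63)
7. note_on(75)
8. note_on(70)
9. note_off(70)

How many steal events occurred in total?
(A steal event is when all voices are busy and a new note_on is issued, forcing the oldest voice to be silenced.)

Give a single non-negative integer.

Op 1: note_on(66): voice 0 is free -> assigned | voices=[66 - -]
Op 2: note_on(64): voice 1 is free -> assigned | voices=[66 64 -]
Op 3: note_on(74): voice 2 is free -> assigned | voices=[66 64 74]
Op 4: note_on(61): all voices busy, STEAL voice 0 (pitch 66, oldest) -> assign | voices=[61 64 74]
Op 5: note_off(61): free voice 0 | voices=[- 64 74]
Op 6: note_on(63): voice 0 is free -> assigned | voices=[63 64 74]
Op 7: note_on(75): all voices busy, STEAL voice 1 (pitch 64, oldest) -> assign | voices=[63 75 74]
Op 8: note_on(70): all voices busy, STEAL voice 2 (pitch 74, oldest) -> assign | voices=[63 75 70]
Op 9: note_off(70): free voice 2 | voices=[63 75 -]

Answer: 3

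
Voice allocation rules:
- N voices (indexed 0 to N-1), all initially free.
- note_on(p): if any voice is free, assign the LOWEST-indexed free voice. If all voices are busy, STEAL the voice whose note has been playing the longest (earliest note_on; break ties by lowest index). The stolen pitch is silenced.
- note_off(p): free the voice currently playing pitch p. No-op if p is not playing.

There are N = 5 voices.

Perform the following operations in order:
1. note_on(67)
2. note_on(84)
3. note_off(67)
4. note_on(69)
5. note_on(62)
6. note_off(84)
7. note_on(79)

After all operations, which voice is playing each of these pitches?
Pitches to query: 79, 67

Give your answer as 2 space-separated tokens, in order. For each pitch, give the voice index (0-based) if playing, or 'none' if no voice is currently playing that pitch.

Answer: 1 none

Derivation:
Op 1: note_on(67): voice 0 is free -> assigned | voices=[67 - - - -]
Op 2: note_on(84): voice 1 is free -> assigned | voices=[67 84 - - -]
Op 3: note_off(67): free voice 0 | voices=[- 84 - - -]
Op 4: note_on(69): voice 0 is free -> assigned | voices=[69 84 - - -]
Op 5: note_on(62): voice 2 is free -> assigned | voices=[69 84 62 - -]
Op 6: note_off(84): free voice 1 | voices=[69 - 62 - -]
Op 7: note_on(79): voice 1 is free -> assigned | voices=[69 79 62 - -]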